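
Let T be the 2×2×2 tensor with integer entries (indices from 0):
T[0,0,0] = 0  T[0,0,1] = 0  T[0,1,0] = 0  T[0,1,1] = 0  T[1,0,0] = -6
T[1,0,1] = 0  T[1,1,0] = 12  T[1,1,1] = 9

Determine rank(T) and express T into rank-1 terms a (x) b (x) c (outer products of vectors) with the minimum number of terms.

rank(T) = 2

Lower bound: the mode-3 unfolding of T (rows indexed by k, columns by (i,j) = (0,0), (0,1), (1,0), (1,1)) is [[0, 0, -6, 12], [0, 0, 0, 9]].
There the 2×2 minor on rows k ∈ {0, 1}, columns (i,j) ∈ {(1,0), (1,1)} is det [[-6, 12], [0, 9]] = -54 ≠ 0, so this unfolding has rank ≥ 2; CP rank is at least every unfolding rank, so rank(T) ≥ 2. (Unfolding ranks only ever bound the CP rank from below — rank(T) can be strictly larger than all of them — so the matching upper bound has to come from an explicit 2-term decomposition.)
Upper bound — finding two terms. Every mode-1 slice of T is a multiple of one matrix: T[i,:,:] = a[i]·M with a = [0, 1] and M = [[-6, 0], [12, 9]] (rows indexed by j, columns by k). So it suffices to write M as a sum of two rank-1 matrices.
Splitting M by its rows (j = 0, 1), M = [1, 0][-6, 0]ᵀ + [0, 1][12, 9]ᵀ.
Hence T = [0, 1] (x) [1, 0] (x) [-6, 0] + [0, 1] (x) [0, 1] (x) [12, 9], so rank(T) ≤ 2.
These bounds meet, so rank(T) = 2.
Check entry T[0,0,1] = 0: (0)·(1)·(0) + (0)·(0)·(9) = 0.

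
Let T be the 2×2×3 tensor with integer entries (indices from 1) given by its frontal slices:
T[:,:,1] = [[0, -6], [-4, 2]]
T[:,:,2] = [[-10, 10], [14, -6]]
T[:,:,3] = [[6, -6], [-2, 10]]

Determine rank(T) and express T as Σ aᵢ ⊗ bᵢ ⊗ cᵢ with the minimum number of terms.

Lower bound: the mode-3 unfolding of T (rows indexed by k, columns by (i,j) = (1,1), (1,2), (2,1), (2,2)) is [[0, -6, -4, 2], [-10, 10, 14, -6], [6, -6, -2, 10]].
There the 3×3 minor on rows k ∈ {1, 2, 3}, columns (i,j) ∈ {(1,1), (1,2), (2,1)} is det [[0, -6, -4], [-10, 10, 14], [6, -6, -2]] = -384 ≠ 0, so this unfolding has rank ≥ 3; CP rank is at least every unfolding rank, so rank(T) ≥ 3. (Unfolding ranks only ever bound the CP rank from below — rank(T) can be strictly larger than all of them — so the matching upper bound has to come from an explicit 3-term decomposition.)
Upper bound: T is a sum of 3 rank-1 terms, T = [1, -1] ⊗ [1, -1] ⊗ [4, -8, 8] + [1, -1] ⊗ [1, 0] ⊗ [-2, -4, -4] + [1, 1] ⊗ [1, 1] ⊗ [-2, 2, 2] (written with every a and b primitive with positive leading entry and the scale carried by c; CP decompositions are not unique, and this one is verified by expanding entrywise), so rank(T) ≤ 3.
These bounds meet, so rank(T) = 3.

rank(T) = 3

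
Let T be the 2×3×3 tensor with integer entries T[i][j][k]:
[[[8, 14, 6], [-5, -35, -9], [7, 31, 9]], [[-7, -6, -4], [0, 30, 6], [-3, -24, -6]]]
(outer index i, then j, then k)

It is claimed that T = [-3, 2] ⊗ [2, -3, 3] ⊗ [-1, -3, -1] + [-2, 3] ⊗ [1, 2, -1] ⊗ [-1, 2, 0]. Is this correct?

Yes

Reconstruct entrywise from the claimed factors. For example, T[0,2,0] = 7 and Σₗ aₗ[0]bₗ[2]cₗ[0] = (-3)·(3)·(-1) + (-2)·(-1)·(-1) = 7; checking all 18 entries, every one matches. The claim holds.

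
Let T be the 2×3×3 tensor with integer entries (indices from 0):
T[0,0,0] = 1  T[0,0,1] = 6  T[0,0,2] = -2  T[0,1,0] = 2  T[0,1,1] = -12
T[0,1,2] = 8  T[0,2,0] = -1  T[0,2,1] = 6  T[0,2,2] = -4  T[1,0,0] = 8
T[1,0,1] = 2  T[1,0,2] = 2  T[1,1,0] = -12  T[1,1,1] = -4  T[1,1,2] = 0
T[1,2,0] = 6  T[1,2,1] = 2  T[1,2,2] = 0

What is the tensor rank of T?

Lower bound: the mode-3 unfolding of T (rows indexed by k, columns by (i,j) = (0,0), (0,1), (0,2), (1,0), (1,1), (1,2)) is [[1, 2, -1, 8, -12, 6], [6, -12, 6, 2, -4, 2], [-2, 8, -4, 2, 0, 0]].
There the 3×3 minor on rows k ∈ {0, 1, 2}, columns (i,j) ∈ {(0,0), (0,1), (1,0)} is det [[1, 2, 8], [6, -12, 2], [-2, 8, 2]] = 120 ≠ 0, so this unfolding has rank ≥ 3; CP rank is at least every unfolding rank, so rank(T) ≥ 3. (Flattening ranks never certify an upper bound on CP rank; for that we must actually write T with 3 rank-1 terms.)
Upper bound: T is a sum of 3 rank-1 terms, T = (1, 1) ⊗ (2, -2, 1) ⊗ (2, 0, 2) + (1, 2) ⊗ (1, -2, 1) ⊗ (1, 2, -2) + (2, -1) ⊗ (1, -2, 1) ⊗ (-2, 2, -2) (one valid choice — decompositions are not unique — normalised so each a, b is primitive with positive first nonzero entry; check it by expanding all entries), so rank(T) ≤ 3.
These bounds meet, so rank(T) = 3.

3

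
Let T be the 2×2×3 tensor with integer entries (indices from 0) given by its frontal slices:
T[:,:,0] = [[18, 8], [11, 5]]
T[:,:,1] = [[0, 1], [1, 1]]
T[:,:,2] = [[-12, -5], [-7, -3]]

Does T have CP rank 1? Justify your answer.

The mode-1 unfolding of T (rows indexed by i, columns by (j,k) = (0,0), (0,1), (0,2), (1,0), (1,1), (1,2)) is [[18, 0, -12, 8, 1, -5], [11, 1, -7, 5, 1, -3]].
There the 2×2 minor on rows i ∈ {0, 1}, columns (j,k) ∈ {(0,0), (0,1)} is det [[18, 0], [11, 1]] = 18 ≠ 0, so this unfolding has rank ≥ 2; CP rank is at least every unfolding rank, so rank(T) ≥ 2.
In particular rank(T) ≥ 2 > 1, so T is not rank-1.

No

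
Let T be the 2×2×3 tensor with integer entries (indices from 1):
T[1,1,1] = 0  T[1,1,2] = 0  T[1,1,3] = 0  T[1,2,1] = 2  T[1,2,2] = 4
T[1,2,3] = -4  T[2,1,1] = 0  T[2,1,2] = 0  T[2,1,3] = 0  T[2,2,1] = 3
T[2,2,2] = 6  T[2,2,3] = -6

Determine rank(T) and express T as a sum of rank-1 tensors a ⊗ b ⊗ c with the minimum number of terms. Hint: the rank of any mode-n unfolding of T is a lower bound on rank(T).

Lower bound: T ≠ 0 (e.g. T[1,2,1] = 2), so rank(T) ≥ 1.
Upper bound: the mode-1 fibre T[:,2,1] = [2, 3] gives a = (2, 3) (primitive direction); the mode-2 fibre T[1,:,1] = [0, 2] gives b = (0, 1); then c[k] = T[1,2,k] / (a[1]·b[2]) = [2, 4, -4] / 2 = (1, 2, -2).
Expanding (2, 3) ⊗ (0, 1) ⊗ (1, 2, -2) reproduces all 12 entries of T, so T = (2, 3) ⊗ (0, 1) ⊗ (1, 2, -2) and rank(T) ≤ 1.
These bounds meet, so rank(T) = 1.

rank(T) = 1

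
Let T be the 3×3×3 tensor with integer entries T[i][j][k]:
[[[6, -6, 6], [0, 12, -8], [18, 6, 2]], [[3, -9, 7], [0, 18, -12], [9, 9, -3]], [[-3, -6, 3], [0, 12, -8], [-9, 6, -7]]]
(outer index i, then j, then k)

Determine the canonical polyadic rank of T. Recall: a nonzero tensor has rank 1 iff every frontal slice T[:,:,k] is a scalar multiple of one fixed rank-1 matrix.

Lower bound: the mode-1 unfolding of T (rows indexed by i, columns by (j,k) = (0,0), (0,1), (0,2), (1,0), (1,1), (1,2), (2,0), (2,1), (2,2)) is [[6, -6, 6, 0, 12, -8, 18, 6, 2], [3, -9, 7, 0, 18, -12, 9, 9, -3], [-3, -6, 3, 0, 12, -8, -9, 6, -7]].
There the 2×2 minor on rows i ∈ {0, 1}, columns (j,k) ∈ {(0,0), (0,1)} is det [[6, -6], [3, -9]] = -36 ≠ 0, so this unfolding has rank ≥ 2; CP rank is at least every unfolding rank, so rank(T) ≥ 2. (Unfolding ranks only ever bound the CP rank from below — rank(T) can be strictly larger than all of them — so the matching upper bound has to come from an explicit 2-term decomposition.)
Upper bound — finding two terms. Write S_k = T[:,:,k] for the frontal slices: S₀ = [[6, 0, 18], [3, 0, 9], [-3, 0, -9]], S₁ = [[-6, 12, 6], [-9, 18, 9], [-6, 12, 6]], S₂ = [[6, -8, 2], [7, -12, -3], [3, -8, -7]].
If T = a₁ (x) b₁ (x) c₁ + a₂ (x) b₂ (x) c₂ then each S_k = c₁[k]·a₁b₁ᵀ + c₂[k]·a₂b₂ᵀ. S₀ and S₁ are linearly independent, so a₁b₁ᵀ and a₂b₂ᵀ must span the same plane of matrices: they are the rank-1 matrices of the form x·S₀ + y·S₁.
The 2×2 minor of x·S₀ + y·S₁ on rows {0,1}, columns {0,1} is 72·xy = 72·(y)(x), vanishing at (x:y) = (1:0) and (0:1).
M₁ = S₀ = [[6, 0, 18], [3, 0, 9], [-3, 0, -9]] = 3·(2, 1, -1)(1, 0, 3)ᵀ and M₂ = S₁ = [[-6, 12, 6], [-9, 18, 9], [-6, 12, 6]] = (-3)·(2, 3, 2)(1, -2, -1)ᵀ, so take a₁ = (2, 1, -1), b₁ = (1, 0, 3), a₂ = (2, 3, 2), b₂ = (1, -2, -1).
Each slice is an integer combination of E₁ = a₁b₁ᵀ and E₂ = a₂b₂ᵀ: S₀ = 3·E₁, S₁ = −3·E₂, S₂ = E₁ + 2·E₂; reading off coefficients, c₁ = (3, 0, 1) and c₂ = (0, -3, 2).
Hence T = (2, 1, -1) (x) (1, 0, 3) (x) (3, 0, 1) + (2, 3, 2) (x) (1, -2, -1) (x) (0, -3, 2), so rank(T) ≤ 2.
These bounds meet, so rank(T) = 2.

2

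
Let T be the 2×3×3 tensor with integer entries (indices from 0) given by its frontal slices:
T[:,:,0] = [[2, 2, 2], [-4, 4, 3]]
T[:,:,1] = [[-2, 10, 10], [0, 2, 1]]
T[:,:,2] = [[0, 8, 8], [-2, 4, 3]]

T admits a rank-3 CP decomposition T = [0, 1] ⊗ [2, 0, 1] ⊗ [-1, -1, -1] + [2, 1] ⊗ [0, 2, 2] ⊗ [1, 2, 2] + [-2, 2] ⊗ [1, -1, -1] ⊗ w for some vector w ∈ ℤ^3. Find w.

w = [-1, 1, 0]

Subtract the known terms from T to get the rank-1 residual R = [-2, 2] ⊗ [1, -1, -1] ⊗ w, so R[i,j,k] = a[i]·b[j]·w[k]. Pick indices with nonzero a[0]·b[0] = (-2)·(1) = -2. Only the fibre through (0,0,·) is needed: R[0,0,:] = T[0,0,:] − Σₗ aₗ[0]bₗ[0]cₗ = [2, -2, 0] − (0)·(2)·[-1, -1, -1] − (2)·(0)·[1, 2, 2] = [2, -2, 0]. Then w[k] = R[0,0,k] / -2 for each k, giving w = [2, -2, 0] / -2 = [-1, 1, 0].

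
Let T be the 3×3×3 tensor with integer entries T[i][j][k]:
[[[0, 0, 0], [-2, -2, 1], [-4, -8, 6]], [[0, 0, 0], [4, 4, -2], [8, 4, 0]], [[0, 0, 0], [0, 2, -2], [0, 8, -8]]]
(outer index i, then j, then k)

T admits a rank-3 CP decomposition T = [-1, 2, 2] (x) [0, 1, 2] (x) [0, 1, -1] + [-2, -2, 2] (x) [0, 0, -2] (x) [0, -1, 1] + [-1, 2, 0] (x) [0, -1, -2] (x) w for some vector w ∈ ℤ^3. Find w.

Subtract the known terms from T to get the rank-1 residual R = [-1, 2, 0] (x) [0, -1, -2] (x) w, so R[i,j,k] = a[i]·b[j]·w[k]. Pick indices with nonzero a[0]·b[1] = (-1)·(-1) = 1. Only the fibre through (0,1,·) is needed: R[0,1,:] = T[0,1,:] − Σₗ aₗ[0]bₗ[1]cₗ = [-2, -2, 1] − (-1)·(1)·[0, 1, -1] − (-2)·(0)·[0, -1, 1] = [-2, -1, 0]. Then w[k] = R[0,1,k] / 1 for each k, giving w = [-2, -1, 0] / 1 = [-2, -1, 0].

w = [-2, -1, 0]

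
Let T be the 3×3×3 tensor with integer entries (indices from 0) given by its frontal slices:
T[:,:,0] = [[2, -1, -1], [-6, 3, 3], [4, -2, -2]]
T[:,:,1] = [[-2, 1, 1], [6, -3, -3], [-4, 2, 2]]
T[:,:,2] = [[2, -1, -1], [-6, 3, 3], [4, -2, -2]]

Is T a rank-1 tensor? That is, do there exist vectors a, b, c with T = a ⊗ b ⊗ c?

Yes

If T = a ⊗ b ⊗ c then every fibre of T is a multiple of the corresponding factor, so read the factors off the fibres through the nonzero entry T[0,0,0] = 2.
The mode-1 fibre T[:,0,0] = [2, -6, 4] gives a = [1, -3, 2] (primitive direction); the mode-2 fibre T[0,:,0] = [2, -1, -1] gives b = [2, -1, -1]; then c[k] = T[0,0,k] / (a[0]·b[0]) = [2, -2, 2] / 2 = [1, -1, 1].
Expanding [1, -3, 2] ⊗ [2, -1, -1] ⊗ [1, -1, 1] reproduces all 27 entries of T, so T = [1, -3, 2] ⊗ [2, -1, -1] ⊗ [1, -1, 1] and rank(T) ≤ 1.
Equivalently every frontal slice T[:,:,k] is c[k] times the rank-1 matrix [1, -3, 2] ⊗ [2, -1, -1]. So T has rank 1 (it is nonzero).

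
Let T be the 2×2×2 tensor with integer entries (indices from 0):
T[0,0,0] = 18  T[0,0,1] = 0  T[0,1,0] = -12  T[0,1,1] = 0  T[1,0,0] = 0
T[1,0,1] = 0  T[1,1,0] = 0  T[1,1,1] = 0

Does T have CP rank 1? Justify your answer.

If T = a (x) b (x) c then every fibre of T is a multiple of the corresponding factor, so read the factors off the fibres through the nonzero entry T[0,0,0] = 18.
The mode-1 fibre T[:,0,0] = [18, 0] gives a = [1, 0] (primitive direction); the mode-2 fibre T[0,:,0] = [18, -12] gives b = [3, -2]; then c[k] = T[0,0,k] / (a[0]·b[0]) = [18, 0] / 3 = [6, 0].
Expanding [1, 0] (x) [3, -2] (x) [6, 0] reproduces all 8 entries of T, so T = [1, 0] (x) [3, -2] (x) [6, 0] and rank(T) ≤ 1.
Equivalently every frontal slice T[:,:,k] is c[k] times the rank-1 matrix [1, 0] (x) [3, -2]. So T has rank 1 (it is nonzero).

Yes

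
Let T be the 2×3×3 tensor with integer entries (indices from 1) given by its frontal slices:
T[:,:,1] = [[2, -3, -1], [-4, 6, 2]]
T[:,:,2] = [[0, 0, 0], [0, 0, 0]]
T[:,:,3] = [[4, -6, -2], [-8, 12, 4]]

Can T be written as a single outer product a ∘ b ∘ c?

The mode-1 fibre T[:,1,1] = [2, -4] gives a = (1, -2) (primitive direction); the mode-2 fibre T[1,:,1] = [2, -3, -1] gives b = (2, -3, -1); then c[k] = T[1,1,k] / (a[1]·b[1]) = [2, 0, 4] / 2 = (1, 0, 2).
Expanding (1, -2) ∘ (2, -3, -1) ∘ (1, 0, 2) reproduces all 18 entries of T, so T = (1, -2) ∘ (2, -3, -1) ∘ (1, 0, 2) and rank(T) ≤ 1.
Equivalently every frontal slice T[:,:,k] is c[k] times the rank-1 matrix (1, -2) ∘ (2, -3, -1). So T has rank 1 (it is nonzero).

Yes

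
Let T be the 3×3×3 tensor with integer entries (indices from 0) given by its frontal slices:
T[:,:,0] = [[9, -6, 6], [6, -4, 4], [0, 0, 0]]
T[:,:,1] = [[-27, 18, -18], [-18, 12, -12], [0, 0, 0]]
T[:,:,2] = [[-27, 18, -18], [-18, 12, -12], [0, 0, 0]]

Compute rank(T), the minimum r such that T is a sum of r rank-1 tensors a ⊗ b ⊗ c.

1

Lower bound: T ≠ 0 (e.g. T[0,0,0] = 9), so rank(T) ≥ 1.
Upper bound: the mode-1 fibre T[:,0,0] = [9, 6, 0] gives a = [3, 2, 0] (primitive direction); the mode-2 fibre T[0,:,0] = [9, -6, 6] gives b = [3, -2, 2]; then c[k] = T[0,0,k] / (a[0]·b[0]) = [9, -27, -27] / 9 = [1, -3, -3].
Expanding [3, 2, 0] ⊗ [3, -2, 2] ⊗ [1, -3, -3] reproduces all 27 entries of T, so T = [3, 2, 0] ⊗ [3, -2, 2] ⊗ [1, -3, -3] and rank(T) ≤ 1.
These bounds meet, so rank(T) = 1.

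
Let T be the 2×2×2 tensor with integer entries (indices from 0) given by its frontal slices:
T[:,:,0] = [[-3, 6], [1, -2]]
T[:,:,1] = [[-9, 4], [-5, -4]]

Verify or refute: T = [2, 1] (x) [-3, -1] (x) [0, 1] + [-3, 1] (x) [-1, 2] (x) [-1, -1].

No

Reconstruct entry (1,0,1) from the claimed factors: Σₗ aₗ[1]bₗ[0]cₗ[1] = (1)·(-3)·(1) + (1)·(-1)·(-1) = -2, but T[1,0,1] = -5. The claim is false.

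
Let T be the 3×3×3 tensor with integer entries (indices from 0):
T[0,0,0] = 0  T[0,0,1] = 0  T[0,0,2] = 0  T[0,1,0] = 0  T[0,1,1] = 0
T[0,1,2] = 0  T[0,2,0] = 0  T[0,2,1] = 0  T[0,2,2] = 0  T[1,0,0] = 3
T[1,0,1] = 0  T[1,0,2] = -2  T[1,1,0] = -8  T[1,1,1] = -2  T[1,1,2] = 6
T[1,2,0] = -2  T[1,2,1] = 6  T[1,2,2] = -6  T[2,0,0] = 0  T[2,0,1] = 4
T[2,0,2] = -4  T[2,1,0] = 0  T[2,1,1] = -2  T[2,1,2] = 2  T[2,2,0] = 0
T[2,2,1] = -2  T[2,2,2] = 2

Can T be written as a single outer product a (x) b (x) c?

The mode-3 unfolding of T (rows indexed by k, columns by (i,j) = (0,0), (0,1), (0,2), (1,0), (1,1), (1,2), (2,0), (2,1), (2,2)) is [[0, 0, 0, 3, -8, -2, 0, 0, 0], [0, 0, 0, 0, -2, 6, 4, -2, -2], [0, 0, 0, -2, 6, -6, -4, 2, 2]].
There the 3×3 minor on rows k ∈ {0, 1, 2}, columns (i,j) ∈ {(1,0), (1,1), (1,2)} is det [[3, -8, -2], [0, -2, 6], [-2, 6, -6]] = 32 ≠ 0, so this unfolding has rank ≥ 3; CP rank is at least every unfolding rank, so rank(T) ≥ 3.
In particular rank(T) ≥ 3 > 1, so T is not rank-1.

No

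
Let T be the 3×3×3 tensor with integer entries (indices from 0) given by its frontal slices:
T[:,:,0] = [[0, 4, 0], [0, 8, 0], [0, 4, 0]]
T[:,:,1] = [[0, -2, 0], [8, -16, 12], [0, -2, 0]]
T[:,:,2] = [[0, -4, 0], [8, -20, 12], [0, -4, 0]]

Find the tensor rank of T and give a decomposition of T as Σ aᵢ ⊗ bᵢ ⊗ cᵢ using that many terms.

rank(T) = 2

Lower bound: the mode-3 unfolding of T (rows indexed by k, columns by (i,j) = (0,0), (0,1), (0,2), (1,0), (1,1), (1,2), (2,0), (2,1), (2,2)) is [[0, 4, 0, 0, 8, 0, 0, 4, 0], [0, -2, 0, 8, -16, 12, 0, -2, 0], [0, -4, 0, 8, -20, 12, 0, -4, 0]].
There the 2×2 minor on rows k ∈ {0, 1}, columns (i,j) ∈ {(0,1), (1,0)} is det [[4, 0], [-2, 8]] = 32 ≠ 0, so this unfolding has rank ≥ 2; CP rank is at least every unfolding rank, so rank(T) ≥ 2. (Unfolding ranks only ever bound the CP rank from below — rank(T) can be strictly larger than all of them — so the matching upper bound has to come from an explicit 2-term decomposition.)
Upper bound — finding two terms. Write S_k = T[:,:,k] for the frontal slices: S₀ = [[0, 4, 0], [0, 8, 0], [0, 4, 0]], S₁ = [[0, -2, 0], [8, -16, 12], [0, -2, 0]], S₂ = [[0, -4, 0], [8, -20, 12], [0, -4, 0]].
If T = a₁ ⊗ b₁ ⊗ c₁ + a₂ ⊗ b₂ ⊗ c₂ then each S_k = c₁[k]·a₁b₁ᵀ + c₂[k]·a₂b₂ᵀ. S₀ and S₁ are linearly independent, so a₁b₁ᵀ and a₂b₂ᵀ must span the same plane of matrices: they are the rank-1 matrices of the form x·S₀ + y·S₁.
The 2×2 minor of x·S₀ + y·S₁ on rows {0,1}, columns {0,1} is −32·xy + 16·y² = (-16)·(2·x − y)(y), vanishing at (x:y) = (1:2) and (1:0).
M₁ = S₀ + 2·S₁ = [[0, 0, 0], [16, -24, 24], [0, 0, 0]] = 8·(0, 1, 0)(2, -3, 3)ᵀ and M₂ = S₀ = [[0, 4, 0], [0, 8, 0], [0, 4, 0]] = 4·(1, 2, 1)(0, 1, 0)ᵀ, so take a₁ = (0, 1, 0), b₁ = (2, -3, 3), a₂ = (1, 2, 1), b₂ = (0, 1, 0).
Each slice is an integer combination of E₁ = a₁b₁ᵀ and E₂ = a₂b₂ᵀ: S₀ = 4·E₂, S₁ = 4·E₁ − 2·E₂, S₂ = 4·E₁ − 4·E₂; reading off coefficients, c₁ = (0, 4, 4) and c₂ = (4, -2, -4).
Hence T = (0, 1, 0) ⊗ (2, -3, 3) ⊗ (0, 4, 4) + (1, 2, 1) ⊗ (0, 1, 0) ⊗ (4, -2, -4), so rank(T) ≤ 2.
These bounds meet, so rank(T) = 2.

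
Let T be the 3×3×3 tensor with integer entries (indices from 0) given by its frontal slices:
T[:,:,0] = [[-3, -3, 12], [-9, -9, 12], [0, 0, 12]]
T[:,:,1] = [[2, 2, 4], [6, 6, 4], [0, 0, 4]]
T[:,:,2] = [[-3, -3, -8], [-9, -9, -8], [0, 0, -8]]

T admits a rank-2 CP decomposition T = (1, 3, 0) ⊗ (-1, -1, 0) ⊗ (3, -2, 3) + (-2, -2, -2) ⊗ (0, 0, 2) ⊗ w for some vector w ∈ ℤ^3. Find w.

w = (-3, -1, 2)

Subtract the known terms from T to get the rank-1 residual R = (-2, -2, -2) ⊗ (0, 0, 2) ⊗ w, so R[i,j,k] = a[i]·b[j]·w[k]. Pick indices with nonzero a[0]·b[2] = (-2)·(2) = -4. Only the fibre through (0,2,·) is needed: R[0,2,:] = T[0,2,:] − Σₗ aₗ[0]bₗ[2]cₗ = [12, 4, -8] − (1)·(0)·(3, -2, 3) = [12, 4, -8]. Then w[k] = R[0,2,k] / -4 for each k, giving w = [12, 4, -8] / -4 = (-3, -1, 2).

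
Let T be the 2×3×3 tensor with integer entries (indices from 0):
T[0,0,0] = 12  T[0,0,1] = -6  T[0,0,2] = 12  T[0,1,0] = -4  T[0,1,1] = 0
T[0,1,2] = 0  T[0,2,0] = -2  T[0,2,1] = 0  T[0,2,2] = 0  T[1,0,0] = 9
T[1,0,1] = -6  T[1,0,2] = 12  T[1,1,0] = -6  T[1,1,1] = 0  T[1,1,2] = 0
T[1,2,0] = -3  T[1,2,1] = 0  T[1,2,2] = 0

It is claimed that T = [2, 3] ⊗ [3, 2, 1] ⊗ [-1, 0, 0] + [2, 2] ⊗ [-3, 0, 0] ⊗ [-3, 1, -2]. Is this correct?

Yes

Reconstruct entrywise from the claimed factors. For example, T[1,0,0] = 9 and Σₗ aₗ[1]bₗ[0]cₗ[0] = (3)·(3)·(-1) + (2)·(-3)·(-3) = 9; checking all 18 entries, every one matches. The claim holds.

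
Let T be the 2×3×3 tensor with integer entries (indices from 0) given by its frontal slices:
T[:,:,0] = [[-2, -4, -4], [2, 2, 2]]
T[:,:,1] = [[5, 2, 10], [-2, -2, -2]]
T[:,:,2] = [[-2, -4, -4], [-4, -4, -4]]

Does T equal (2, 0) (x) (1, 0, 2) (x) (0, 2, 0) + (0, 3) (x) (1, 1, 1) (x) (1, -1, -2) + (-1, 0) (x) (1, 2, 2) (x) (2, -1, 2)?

Reconstruct entry (1,0,0) from the claimed factors: Σₗ aₗ[1]bₗ[0]cₗ[0] = (0)·(1)·(0) + (3)·(1)·(1) + (0)·(1)·(2) = 3, but T[1,0,0] = 2. The claim is false.

No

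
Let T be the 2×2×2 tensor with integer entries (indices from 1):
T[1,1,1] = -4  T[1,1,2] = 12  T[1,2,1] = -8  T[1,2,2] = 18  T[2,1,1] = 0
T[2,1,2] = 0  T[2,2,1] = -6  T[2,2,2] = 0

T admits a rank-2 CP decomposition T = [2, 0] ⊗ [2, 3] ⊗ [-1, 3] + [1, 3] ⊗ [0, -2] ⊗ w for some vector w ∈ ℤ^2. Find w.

w = [1, 0]

Subtract the known terms from T to get the rank-1 residual R = [1, 3] ⊗ [0, -2] ⊗ w, so R[i,j,k] = a[i]·b[j]·w[k]. Pick indices with nonzero a[1]·b[2] = (1)·(-2) = -2. Only the fibre through (1,2,·) is needed: R[1,2,:] = T[1,2,:] − Σₗ aₗ[1]bₗ[2]cₗ = [-8, 18] − (2)·(3)·[-1, 3] = [-2, 0]. Then w[k] = R[1,2,k] / -2 for each k, giving w = [-2, 0] / -2 = [1, 0].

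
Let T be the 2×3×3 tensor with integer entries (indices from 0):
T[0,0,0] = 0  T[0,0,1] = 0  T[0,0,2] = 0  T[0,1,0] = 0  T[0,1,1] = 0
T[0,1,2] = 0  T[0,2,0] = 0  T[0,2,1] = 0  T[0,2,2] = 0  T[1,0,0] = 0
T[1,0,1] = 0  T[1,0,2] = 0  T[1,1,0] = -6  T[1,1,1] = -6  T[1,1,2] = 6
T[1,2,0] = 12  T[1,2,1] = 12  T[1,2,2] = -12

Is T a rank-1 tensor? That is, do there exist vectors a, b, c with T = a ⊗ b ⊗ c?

Yes

If T = a ⊗ b ⊗ c then every fibre of T is a multiple of the corresponding factor, so read the factors off the fibres through the nonzero entry T[1,1,0] = -6.
The mode-1 fibre T[:,1,0] = [0, -6] gives a = [0, 1] (primitive direction); the mode-2 fibre T[1,:,0] = [0, -6, 12] gives b = [0, 1, -2]; then c[k] = T[1,1,k] / (a[1]·b[1]) = [-6, -6, 6] / 1 = [-6, -6, 6].
Expanding [0, 1] ⊗ [0, 1, -2] ⊗ [-6, -6, 6] reproduces all 18 entries of T, so T = [0, 1] ⊗ [0, 1, -2] ⊗ [-6, -6, 6] and rank(T) ≤ 1.
Equivalently every frontal slice T[:,:,k] is c[k] times the rank-1 matrix [0, 1] ⊗ [0, 1, -2]. So T has rank 1 (it is nonzero).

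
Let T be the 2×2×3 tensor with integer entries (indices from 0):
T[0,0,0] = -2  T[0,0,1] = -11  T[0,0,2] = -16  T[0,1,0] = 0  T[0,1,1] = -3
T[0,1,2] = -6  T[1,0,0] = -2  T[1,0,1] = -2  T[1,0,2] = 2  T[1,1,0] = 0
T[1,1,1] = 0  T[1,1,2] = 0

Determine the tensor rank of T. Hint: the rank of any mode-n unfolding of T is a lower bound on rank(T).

Lower bound: the mode-1 unfolding of T (rows indexed by i, columns by (j,k) = (0,0), (0,1), (0,2), (1,0), (1,1), (1,2)) is [[-2, -11, -16, 0, -3, -6], [-2, -2, 2, 0, 0, 0]].
There the 2×2 minor on rows i ∈ {0, 1}, columns (j,k) ∈ {(0,0), (0,1)} is det [[-2, -11], [-2, -2]] = -18 ≠ 0, so this unfolding has rank ≥ 2; CP rank is at least every unfolding rank, so rank(T) ≥ 2. (Flattening ranks never certify an upper bound on CP rank; for that we must actually write T with 2 rank-1 terms.)
Upper bound — finding two terms. Write S_k = T[:,:,k] for the frontal slices: S₀ = [[-2, 0], [-2, 0]], S₁ = [[-11, -3], [-2, 0]], S₂ = [[-16, -6], [2, 0]].
If T = a₁ ∘ b₁ ∘ c₁ + a₂ ∘ b₂ ∘ c₂ then each S_k = c₁[k]·a₁b₁ᵀ + c₂[k]·a₂b₂ᵀ. S₀ and S₁ are linearly independent, so a₁b₁ᵀ and a₂b₂ᵀ must span the same plane of matrices: they are the rank-1 matrices of the form x·S₀ + y·S₁.
det(x·S₀ + y·S₁) is −6·xy − 6·y² = (-6)·(y)(x + y), vanishing at (x:y) = (1:0) and (1:-1).
M₁ = S₀ = [[-2, 0], [-2, 0]] = (-2)·[1, 1][1, 0]ᵀ and M₂ = S₀ − S₁ = [[9, 3], [0, 0]] = 3·[1, 0][3, 1]ᵀ, so take a₁ = [1, 1], b₁ = [1, 0], a₂ = [1, 0], b₂ = [3, 1].
Each slice is an integer combination of E₁ = a₁b₁ᵀ and E₂ = a₂b₂ᵀ: S₀ = −2·E₁, S₁ = −2·E₁ − 3·E₂, S₂ = 2·E₁ − 6·E₂; reading off coefficients, c₁ = [-2, -2, 2] and c₂ = [0, -3, -6].
Hence T = [1, 1] ∘ [1, 0] ∘ [-2, -2, 2] + [1, 0] ∘ [3, 1] ∘ [0, -3, -6], so rank(T) ≤ 2.
These bounds meet, so rank(T) = 2.
Check entry T[0,1,0] = 0: (1)·(0)·(-2) + (1)·(1)·(0) = 0.

2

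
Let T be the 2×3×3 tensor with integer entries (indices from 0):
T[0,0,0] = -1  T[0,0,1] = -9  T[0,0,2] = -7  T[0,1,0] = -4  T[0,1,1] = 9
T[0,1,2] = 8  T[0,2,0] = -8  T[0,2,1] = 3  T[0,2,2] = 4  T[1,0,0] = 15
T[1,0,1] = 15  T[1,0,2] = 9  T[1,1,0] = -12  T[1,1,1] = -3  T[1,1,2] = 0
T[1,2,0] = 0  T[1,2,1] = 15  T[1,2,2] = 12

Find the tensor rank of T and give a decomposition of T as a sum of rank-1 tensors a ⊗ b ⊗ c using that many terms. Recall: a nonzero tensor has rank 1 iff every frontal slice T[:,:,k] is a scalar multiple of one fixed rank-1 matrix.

rank(T) = 2

Lower bound: the mode-2 unfolding of T (rows indexed by j, columns by (i,k) = (0,0), (0,1), (0,2), (1,0), (1,1), (1,2)) is [[-1, -9, -7, 15, 15, 9], [-4, 9, 8, -12, -3, 0], [-8, 3, 4, 0, 15, 12]].
There the 2×2 minor on rows j ∈ {0, 1}, columns (i,k) ∈ {(0,0), (0,1)} is det [[-1, -9], [-4, 9]] = -45 ≠ 0, so this unfolding has rank ≥ 2; CP rank is at least every unfolding rank, so rank(T) ≥ 2. (This is only a lower bound: in general the CP rank may exceed every unfolding rank, so we still need to exhibit 2 rank-1 terms summing to T.)
Upper bound — finding two terms. Write S_k = T[:,:,k] for the frontal slices: S₀ = [[-1, -4, -8], [15, -12, 0]], S₁ = [[-9, 9, 3], [15, -3, 15]], S₂ = [[-7, 8, 4], [9, 0, 12]].
If T = a₁ ⊗ b₁ ⊗ c₁ + a₂ ⊗ b₂ ⊗ c₂ then each S_k = c₁[k]·a₁b₁ᵀ + c₂[k]·a₂b₂ᵀ. S₀ and S₁ are linearly independent, so a₁b₁ᵀ and a₂b₂ᵀ must span the same plane of matrices: they are the rank-1 matrices of the form x·S₀ + y·S₁.
The 2×2 minor of x·S₀ + y·S₁ on rows {0,1}, columns {0,1} is 72·x² + 36·xy − 108·y² = 36·(2·x + 3·y)(x − y), vanishing at (x:y) = (3:-2) and (1:1).
M₁ = 3·S₀ − 2·S₁ = [[15, -30, -30], [15, -30, -30]] = 15·(1, 1)(1, -2, -2)ᵀ and M₂ = S₀ + S₁ = [[-10, 5, -5], [30, -15, 15]] = (-5)·(1, -3)(2, -1, 1)ᵀ, so take a₁ = (1, 1), b₁ = (1, -2, -2), a₂ = (1, -3), b₂ = (2, -1, 1).
Each slice is an integer combination of E₁ = a₁b₁ᵀ and E₂ = a₂b₂ᵀ: S₀ = 3·E₁ − 2·E₂, S₁ = −3·E₁ − 3·E₂, S₂ = −3·E₁ − 2·E₂; reading off coefficients, c₁ = (3, -3, -3) and c₂ = (-2, -3, -2).
Hence T = (1, 1) ⊗ (1, -2, -2) ⊗ (3, -3, -3) + (1, -3) ⊗ (2, -1, 1) ⊗ (-2, -3, -2), so rank(T) ≤ 2.
These bounds meet, so rank(T) = 2.
Check entry T[0,0,0] = -1: (1)·(1)·(3) + (1)·(2)·(-2) = -1.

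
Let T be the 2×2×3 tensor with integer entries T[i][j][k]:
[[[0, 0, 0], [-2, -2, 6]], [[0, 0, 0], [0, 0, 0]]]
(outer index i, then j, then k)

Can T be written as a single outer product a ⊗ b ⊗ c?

Yes

If T = a ⊗ b ⊗ c then every fibre of T is a multiple of the corresponding factor, so read the factors off the fibres through the nonzero entry T[0,1,0] = -2.
The mode-1 fibre T[:,1,0] = [-2, 0] gives a = [1, 0] (primitive direction); the mode-2 fibre T[0,:,0] = [0, -2] gives b = [0, 1]; then c[k] = T[0,1,k] / (a[0]·b[1]) = [-2, -2, 6] / 1 = [-2, -2, 6].
Expanding [1, 0] ⊗ [0, 1] ⊗ [-2, -2, 6] reproduces all 12 entries of T, so T = [1, 0] ⊗ [0, 1] ⊗ [-2, -2, 6] and rank(T) ≤ 1.
Equivalently every frontal slice T[:,:,k] is c[k] times the rank-1 matrix [1, 0] ⊗ [0, 1]. So T has rank 1 (it is nonzero).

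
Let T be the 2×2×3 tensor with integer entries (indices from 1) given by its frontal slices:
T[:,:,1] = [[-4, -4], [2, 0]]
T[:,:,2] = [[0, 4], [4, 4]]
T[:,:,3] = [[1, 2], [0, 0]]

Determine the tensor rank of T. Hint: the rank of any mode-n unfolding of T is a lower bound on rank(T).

3

Lower bound: the mode-3 unfolding of T (rows indexed by k, columns by (i,j) = (1,1), (1,2), (2,1), (2,2)) is [[-4, -4, 2, 0], [0, 4, 4, 4], [1, 2, 0, 0]].
There the 3×3 minor on rows k ∈ {1, 2, 3}, columns (i,j) ∈ {(1,1), (1,2), (2,1)} is det [[-4, -4, 2], [0, 4, 4], [1, 2, 0]] = 8 ≠ 0, so this unfolding has rank ≥ 3; CP rank is at least every unfolding rank, so rank(T) ≥ 3. (Flattening ranks never certify an upper bound on CP rank; for that we must actually write T with 3 rank-1 terms.)
Upper bound: T is a sum of 3 rank-1 terms, T = [0, 1] ⊗ [1, 2] ⊗ [2, 0, -1] + [1, -1] ⊗ [1, 0] ⊗ [-2, -2, 0] + [1, 1] ⊗ [1, 2] ⊗ [-2, 2, 1] (one valid choice — decompositions are not unique — normalised so each a, b is primitive with positive first nonzero entry; check it by expanding all entries), so rank(T) ≤ 3.
These bounds meet, so rank(T) = 3.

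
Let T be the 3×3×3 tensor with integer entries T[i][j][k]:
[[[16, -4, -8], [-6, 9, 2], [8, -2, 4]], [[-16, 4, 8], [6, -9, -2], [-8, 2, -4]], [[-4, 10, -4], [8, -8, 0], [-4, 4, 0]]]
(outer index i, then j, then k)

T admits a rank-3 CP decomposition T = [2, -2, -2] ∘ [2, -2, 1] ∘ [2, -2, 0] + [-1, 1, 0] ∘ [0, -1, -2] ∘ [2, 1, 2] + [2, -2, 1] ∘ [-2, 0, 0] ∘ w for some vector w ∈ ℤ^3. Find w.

w = [-2, -1, 2]

Subtract the known terms from T to get the rank-1 residual R = [2, -2, 1] ∘ [-2, 0, 0] ∘ w, so R[i,j,k] = a[i]·b[j]·w[k]. Pick indices with nonzero a[0]·b[0] = (2)·(-2) = -4. Only the fibre through (0,0,·) is needed: R[0,0,:] = T[0,0,:] − Σₗ aₗ[0]bₗ[0]cₗ = [16, -4, -8] − (2)·(2)·[2, -2, 0] − (-1)·(0)·[2, 1, 2] = [8, 4, -8]. Then w[k] = R[0,0,k] / -4 for each k, giving w = [8, 4, -8] / -4 = [-2, -1, 2].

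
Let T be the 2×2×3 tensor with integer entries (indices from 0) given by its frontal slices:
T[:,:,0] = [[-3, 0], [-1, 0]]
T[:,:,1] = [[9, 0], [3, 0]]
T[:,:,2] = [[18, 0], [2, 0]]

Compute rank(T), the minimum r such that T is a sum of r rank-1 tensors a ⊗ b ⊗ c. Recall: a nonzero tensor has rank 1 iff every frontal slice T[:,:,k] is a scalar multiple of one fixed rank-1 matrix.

2

Lower bound: the mode-3 unfolding of T (rows indexed by k, columns by (i,j) = (0,0), (0,1), (1,0), (1,1)) is [[-3, 0, -1, 0], [9, 0, 3, 0], [18, 0, 2, 0]].
There the 2×2 minor on rows k ∈ {0, 2}, columns (i,j) ∈ {(0,0), (1,0)} is det [[-3, -1], [18, 2]] = 12 ≠ 0, so this unfolding has rank ≥ 2; CP rank is at least every unfolding rank, so rank(T) ≥ 2. (Flattening ranks never certify an upper bound on CP rank; for that we must actually write T with 2 rank-1 terms.)
Upper bound — finding two terms. Every mode-2 slice of T is a multiple of one matrix: T[:,j,:] = b[j]·M with b = [1, 0] and M = [[-3, 9, 18], [-1, 3, 2]] (rows indexed by i, columns by k). So it suffices to write M as a sum of two rank-1 matrices.
Splitting M by its rows (i = 0, 1), M = [1, 0][-3, 9, 18]ᵀ + [0, 1][-1, 3, 2]ᵀ.
Hence T = [1, 0] ⊗ [1, 0] ⊗ [-3, 9, 18] + [0, 1] ⊗ [1, 0] ⊗ [-1, 3, 2], so rank(T) ≤ 2.
These bounds meet, so rank(T) = 2.
Check entry T[0,1,1] = 0: (1)·(0)·(9) + (0)·(0)·(3) = 0.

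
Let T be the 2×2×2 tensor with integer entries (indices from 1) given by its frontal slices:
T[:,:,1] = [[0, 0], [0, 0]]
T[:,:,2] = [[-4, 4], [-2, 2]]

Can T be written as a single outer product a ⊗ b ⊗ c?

Yes

If T = a ⊗ b ⊗ c then every fibre of T is a multiple of the corresponding factor, so read the factors off the fibres through the nonzero entry T[1,1,2] = -4.
The mode-1 fibre T[:,1,2] = [-4, -2] gives a = [2, 1] (primitive direction); the mode-2 fibre T[1,:,2] = [-4, 4] gives b = [1, -1]; then c[k] = T[1,1,k] / (a[1]·b[1]) = [0, -4] / 2 = [0, -2].
Expanding [2, 1] ⊗ [1, -1] ⊗ [0, -2] reproduces all 8 entries of T, so T = [2, 1] ⊗ [1, -1] ⊗ [0, -2] and rank(T) ≤ 1.
Equivalently every frontal slice T[:,:,k] is c[k] times the rank-1 matrix [2, 1] ⊗ [1, -1]. So T has rank 1 (it is nonzero).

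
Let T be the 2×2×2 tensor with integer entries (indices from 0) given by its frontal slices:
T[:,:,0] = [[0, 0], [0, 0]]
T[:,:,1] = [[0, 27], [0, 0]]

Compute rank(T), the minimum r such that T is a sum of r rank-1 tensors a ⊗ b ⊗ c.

1

Lower bound: T ≠ 0 (e.g. T[0,1,1] = 27), so rank(T) ≥ 1.
Upper bound: if T = a ⊗ b ⊗ c then every fibre of T is a multiple of the corresponding factor, so read the factors off the fibres through the nonzero entry T[0,1,1] = 27.
The mode-1 fibre T[:,1,1] = [27, 0] gives a = [1, 0] (primitive direction); the mode-2 fibre T[0,:,1] = [0, 27] gives b = [0, 1]; then c[k] = T[0,1,k] / (a[0]·b[1]) = [0, 27] / 1 = [0, 27].
Expanding [1, 0] ⊗ [0, 1] ⊗ [0, 27] reproduces all 8 entries of T, so T = [1, 0] ⊗ [0, 1] ⊗ [0, 27] and rank(T) ≤ 1.
These bounds meet, so rank(T) = 1.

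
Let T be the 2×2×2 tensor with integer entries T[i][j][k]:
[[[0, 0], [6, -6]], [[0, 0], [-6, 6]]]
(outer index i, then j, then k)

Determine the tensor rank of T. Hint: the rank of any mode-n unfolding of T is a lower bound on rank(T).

Lower bound: T ≠ 0 (e.g. T[0,1,0] = 6), so rank(T) ≥ 1.
Upper bound: if T = a ⊗ b ⊗ c then every fibre of T is a multiple of the corresponding factor, so read the factors off the fibres through the nonzero entry T[0,1,0] = 6.
The mode-1 fibre T[:,1,0] = [6, -6] gives a = [1, -1] (primitive direction); the mode-2 fibre T[0,:,0] = [0, 6] gives b = [0, 1]; then c[k] = T[0,1,k] / (a[0]·b[1]) = [6, -6] / 1 = [6, -6].
Expanding [1, -1] ⊗ [0, 1] ⊗ [6, -6] reproduces all 8 entries of T, so T = [1, -1] ⊗ [0, 1] ⊗ [6, -6] and rank(T) ≤ 1.
These bounds meet, so rank(T) = 1.

1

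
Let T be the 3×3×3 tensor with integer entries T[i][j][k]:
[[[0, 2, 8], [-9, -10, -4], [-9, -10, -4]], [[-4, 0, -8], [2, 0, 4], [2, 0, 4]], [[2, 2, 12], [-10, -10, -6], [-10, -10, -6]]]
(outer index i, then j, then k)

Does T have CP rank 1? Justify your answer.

The mode-3 unfolding of T (rows indexed by k, columns by (i,j) = (0,0), (0,1), (0,2), (1,0), (1,1), (1,2), (2,0), (2,1), (2,2)) is [[0, -9, -9, -4, 2, 2, 2, -10, -10], [2, -10, -10, 0, 0, 0, 2, -10, -10], [8, -4, -4, -8, 4, 4, 12, -6, -6]].
There the 3×3 minor on rows k ∈ {0, 1, 2}, columns (i,j) ∈ {(0,0), (0,1), (1,0)} is det [[0, -9, -4], [2, -10, 0], [8, -4, -8]] = -432 ≠ 0, so this unfolding has rank ≥ 3; CP rank is at least every unfolding rank, so rank(T) ≥ 3.
In particular rank(T) ≥ 3 > 1, so T is not rank-1.

No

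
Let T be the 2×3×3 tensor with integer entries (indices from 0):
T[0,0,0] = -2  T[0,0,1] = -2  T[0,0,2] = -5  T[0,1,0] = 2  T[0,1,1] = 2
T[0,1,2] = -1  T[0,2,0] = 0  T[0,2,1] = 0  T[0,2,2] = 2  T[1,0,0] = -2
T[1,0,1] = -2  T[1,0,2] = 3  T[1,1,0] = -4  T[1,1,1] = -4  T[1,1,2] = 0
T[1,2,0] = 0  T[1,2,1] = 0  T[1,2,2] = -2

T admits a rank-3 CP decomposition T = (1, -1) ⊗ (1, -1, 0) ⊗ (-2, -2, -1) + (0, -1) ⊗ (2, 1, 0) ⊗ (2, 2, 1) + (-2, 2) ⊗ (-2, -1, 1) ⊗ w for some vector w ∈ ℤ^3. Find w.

w = (0, 0, -1)

Subtract the known terms from T to get the rank-1 residual R = (-2, 2) ⊗ (-2, -1, 1) ⊗ w, so R[i,j,k] = a[i]·b[j]·w[k]. Pick indices with nonzero a[0]·b[0] = (-2)·(-2) = 4. Only the fibre through (0,0,·) is needed: R[0,0,:] = T[0,0,:] − Σₗ aₗ[0]bₗ[0]cₗ = [-2, -2, -5] − (1)·(1)·(-2, -2, -1) − (0)·(2)·(2, 2, 1) = [0, 0, -4]. Then w[k] = R[0,0,k] / 4 for each k, giving w = [0, 0, -4] / 4 = (0, 0, -1).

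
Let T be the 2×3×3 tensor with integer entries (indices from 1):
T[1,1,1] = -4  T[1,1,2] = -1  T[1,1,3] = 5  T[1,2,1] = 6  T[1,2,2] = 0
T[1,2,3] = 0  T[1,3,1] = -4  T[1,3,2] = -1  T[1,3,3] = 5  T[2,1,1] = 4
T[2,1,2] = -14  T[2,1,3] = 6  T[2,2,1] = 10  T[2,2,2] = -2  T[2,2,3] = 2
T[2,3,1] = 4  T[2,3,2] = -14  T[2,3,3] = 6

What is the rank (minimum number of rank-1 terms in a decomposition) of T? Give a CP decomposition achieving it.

rank(T) = 3

Lower bound: in the mode-3 unfolding of T (rows indexed by k, columns by (i,j)) the 3×3 minor on rows k ∈ {1, 2, 3}, columns (i,j) ∈ {(1,1), (1,2), (2,1)} is det [[-4, 6, 4], [-1, 0, -14], [5, 0, 6]] = -384 ≠ 0, so that unfolding has rank ≥ 3 and hence rank(T) ≥ 3 (CP rank is at least every unfolding rank, though it can be larger).
Upper bound: T is a sum of 3 rank-1 terms, T = [1, -2] ∘ [1, 0, 1] ∘ [-2, 4, 0] + [1, 1] ∘ [2, -1, 2] ∘ [-2, -2, 2] + [1, 2] ∘ [1, 2, 1] ∘ [2, -1, 1] (written with every a and b primitive with positive leading entry and the scale carried by c; CP decompositions are not unique, and this one is verified by expanding entrywise), so rank(T) ≤ 3.
These bounds meet, so rank(T) = 3.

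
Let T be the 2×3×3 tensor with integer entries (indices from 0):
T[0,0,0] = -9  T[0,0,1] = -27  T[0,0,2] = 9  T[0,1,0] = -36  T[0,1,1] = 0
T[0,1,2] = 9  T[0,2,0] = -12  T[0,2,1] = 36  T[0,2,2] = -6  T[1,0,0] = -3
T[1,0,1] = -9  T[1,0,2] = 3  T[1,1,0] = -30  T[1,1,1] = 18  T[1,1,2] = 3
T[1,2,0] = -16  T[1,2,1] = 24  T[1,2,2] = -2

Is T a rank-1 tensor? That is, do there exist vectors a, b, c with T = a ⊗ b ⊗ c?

No

The mode-3 unfolding of T (rows indexed by k, columns by (i,j) = (0,0), (0,1), (0,2), (1,0), (1,1), (1,2)) is [[-9, -36, -12, -3, -30, -16], [-27, 0, 36, -9, 18, 24], [9, 9, -6, 3, 3, -2]].
There the 2×2 minor on rows k ∈ {0, 1}, columns (i,j) ∈ {(0,0), (0,1)} is det [[-9, -36], [-27, 0]] = -972 ≠ 0, so this unfolding has rank ≥ 2; CP rank is at least every unfolding rank, so rank(T) ≥ 2.
In particular rank(T) ≥ 2 > 1, so T is not rank-1.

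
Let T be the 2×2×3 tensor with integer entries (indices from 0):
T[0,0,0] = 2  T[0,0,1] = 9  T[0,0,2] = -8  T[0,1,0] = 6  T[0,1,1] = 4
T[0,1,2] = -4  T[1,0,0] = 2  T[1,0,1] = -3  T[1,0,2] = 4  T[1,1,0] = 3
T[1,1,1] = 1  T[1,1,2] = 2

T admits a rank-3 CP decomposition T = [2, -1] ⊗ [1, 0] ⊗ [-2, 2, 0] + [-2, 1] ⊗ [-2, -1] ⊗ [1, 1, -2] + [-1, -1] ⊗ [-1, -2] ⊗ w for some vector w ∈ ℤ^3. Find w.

Subtract the known terms from T to get the rank-1 residual R = [-1, -1] ⊗ [-1, -2] ⊗ w, so R[i,j,k] = a[i]·b[j]·w[k]. Pick indices with nonzero a[0]·b[0] = (-1)·(-1) = 1. Only the fibre through (0,0,·) is needed: R[0,0,:] = T[0,0,:] − Σₗ aₗ[0]bₗ[0]cₗ = [2, 9, -8] − (2)·(1)·[-2, 2, 0] − (-2)·(-2)·[1, 1, -2] = [2, 1, 0]. Then w[k] = R[0,0,k] / 1 for each k, giving w = [2, 1, 0] / 1 = [2, 1, 0].

w = [2, 1, 0]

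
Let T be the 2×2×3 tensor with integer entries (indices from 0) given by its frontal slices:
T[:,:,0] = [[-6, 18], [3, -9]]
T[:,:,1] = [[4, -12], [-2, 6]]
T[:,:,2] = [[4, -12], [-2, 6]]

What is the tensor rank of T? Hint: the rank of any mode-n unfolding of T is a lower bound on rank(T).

Lower bound: T ≠ 0 (e.g. T[0,0,0] = -6), so rank(T) ≥ 1.
Upper bound: if T = a (x) b (x) c then every fibre of T is a multiple of the corresponding factor, so read the factors off the fibres through the nonzero entry T[0,0,0] = -6.
The mode-1 fibre T[:,0,0] = [-6, 3] gives a = (2, -1) (primitive direction); the mode-2 fibre T[0,:,0] = [-6, 18] gives b = (1, -3); then c[k] = T[0,0,k] / (a[0]·b[0]) = [-6, 4, 4] / 2 = (-3, 2, 2).
Expanding (2, -1) (x) (1, -3) (x) (-3, 2, 2) reproduces all 12 entries of T, so T = (2, -1) (x) (1, -3) (x) (-3, 2, 2) and rank(T) ≤ 1.
These bounds meet, so rank(T) = 1.

1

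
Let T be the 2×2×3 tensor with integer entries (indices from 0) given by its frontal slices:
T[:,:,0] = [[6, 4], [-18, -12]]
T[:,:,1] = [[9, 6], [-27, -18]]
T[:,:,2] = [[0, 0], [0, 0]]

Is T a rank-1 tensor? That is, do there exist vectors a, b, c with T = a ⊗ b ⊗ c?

Yes

If T = a ⊗ b ⊗ c then every fibre of T is a multiple of the corresponding factor, so read the factors off the fibres through the nonzero entry T[0,0,0] = 6.
The mode-1 fibre T[:,0,0] = [6, -18] gives a = [1, -3] (primitive direction); the mode-2 fibre T[0,:,0] = [6, 4] gives b = [3, 2]; then c[k] = T[0,0,k] / (a[0]·b[0]) = [6, 9, 0] / 3 = [2, 3, 0].
Expanding [1, -3] ⊗ [3, 2] ⊗ [2, 3, 0] reproduces all 12 entries of T, so T = [1, -3] ⊗ [3, 2] ⊗ [2, 3, 0] and rank(T) ≤ 1.
Equivalently every frontal slice T[:,:,k] is c[k] times the rank-1 matrix [1, -3] ⊗ [3, 2]. So T has rank 1 (it is nonzero).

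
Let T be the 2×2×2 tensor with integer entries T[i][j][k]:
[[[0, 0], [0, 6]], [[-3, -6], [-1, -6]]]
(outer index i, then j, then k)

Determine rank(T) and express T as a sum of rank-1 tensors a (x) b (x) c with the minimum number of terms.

rank(T) = 2

Lower bound: in the mode-3 unfolding of T (rows indexed by k, columns by (i,j)) the 2×2 minor on rows k ∈ {0, 1}, columns (i,j) ∈ {(0,1), (1,0)} is det [[0, -3], [6, -6]] = 18 ≠ 0, so that unfolding has rank ≥ 2 and hence rank(T) ≥ 2 (CP rank is at least every unfolding rank, though it can be larger).
Upper bound: with S_k = T[:,:,k], the two rank-1 terms a₁b₁ᵀ, a₂b₂ᵀ are the rank-1 members of the pencil x·S₀ + y·S₁.
det(x·S₀ + y·S₁) is 18·xy + 36·y² = 18·(x + 2·y)(y), vanishing at (x:y) = (2:-1) and (1:0).
M₁ = 2·S₀ − S₁ = [[0, -6], [0, 4]] = (-2)·[3, -2][0, 1]ᵀ and M₂ = S₀ = [[0, 0], [-3, -1]] = −[0, 1][3, 1]ᵀ, so take a₁ = [3, -2], b₁ = [0, 1], a₂ = [0, 1], b₂ = [3, 1].
Each slice is an integer combination of E₁ = a₁b₁ᵀ and E₂ = a₂b₂ᵀ: S₀ = −E₂, S₁ = 2·E₁ − 2·E₂; reading off coefficients, c₁ = [0, 2] and c₂ = [-1, -2].
Hence T = [3, -2] (x) [0, 1] (x) [0, 2] + [0, 1] (x) [3, 1] (x) [-1, -2], so rank(T) ≤ 2.
These bounds meet, so rank(T) = 2.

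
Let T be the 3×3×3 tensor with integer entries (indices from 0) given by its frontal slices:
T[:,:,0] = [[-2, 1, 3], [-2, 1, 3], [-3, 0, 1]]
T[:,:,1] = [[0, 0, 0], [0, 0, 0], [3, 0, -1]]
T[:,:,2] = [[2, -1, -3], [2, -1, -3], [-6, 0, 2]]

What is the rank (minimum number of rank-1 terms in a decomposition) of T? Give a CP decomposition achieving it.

rank(T) = 2

Lower bound: in the mode-3 unfolding of T (rows indexed by k, columns by (i,j)) the 2×2 minor on rows k ∈ {0, 1}, columns (i,j) ∈ {(0,0), (2,0)} is det [[-2, -3], [0, 3]] = -6 ≠ 0, so that unfolding has rank ≥ 2 and hence rank(T) ≥ 2 (CP rank is at least every unfolding rank, though it can be larger).
Upper bound: with S_k = T[:,:,k], the two rank-1 terms a₁b₁ᵀ, a₂b₂ᵀ are the rank-1 members of the pencil x·S₀ + y·S₁.
The 2×2 minor of x·S₀ + y·S₁ on rows {0,2}, columns {0,1} is 3·x² − 3·xy = 3·(x − y)(x), vanishing at (x:y) = (1:1) and (0:1).
M₁ = S₀ + S₁ = [[-2, 1, 3], [-2, 1, 3], [0, 0, 0]] = −(1, 1, 0)(2, -1, -3)ᵀ and M₂ = S₁ = [[0, 0, 0], [0, 0, 0], [3, 0, -1]] = (0, 0, 1)(3, 0, -1)ᵀ, so take a₁ = (1, 1, 0), b₁ = (2, -1, -3), a₂ = (0, 0, 1), b₂ = (3, 0, -1).
Each slice is an integer combination of E₁ = a₁b₁ᵀ and E₂ = a₂b₂ᵀ: S₀ = −E₁ − E₂, S₁ = E₂, S₂ = E₁ − 2·E₂; reading off coefficients, c₁ = (-1, 0, 1) and c₂ = (-1, 1, -2).
Hence T = (1, 1, 0) ⊗ (2, -1, -3) ⊗ (-1, 0, 1) + (0, 0, 1) ⊗ (3, 0, -1) ⊗ (-1, 1, -2), so rank(T) ≤ 2.
These bounds meet, so rank(T) = 2.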